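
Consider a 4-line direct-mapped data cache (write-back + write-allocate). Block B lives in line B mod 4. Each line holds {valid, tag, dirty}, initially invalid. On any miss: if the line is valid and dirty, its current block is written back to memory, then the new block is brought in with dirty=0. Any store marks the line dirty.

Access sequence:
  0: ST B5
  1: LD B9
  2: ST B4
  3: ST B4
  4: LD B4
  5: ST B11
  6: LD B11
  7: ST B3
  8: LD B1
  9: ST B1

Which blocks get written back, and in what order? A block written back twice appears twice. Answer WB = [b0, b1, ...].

WB = [5, 11]

  0 | W B5 → L1 miss [D]
  1 | R B9 → L1 miss wb→B5 [-]
  2 | W B4 → L0 miss [D]
  3 | W B4 → L0 hit [D]
  4 | R B4 → L0 hit [D]
  5 | W B11 → L3 miss [D]
  6 | R B11 → L3 hit [D]
  7 | W B3 → L3 miss wb→B11 [D]
  8 | R B1 → L1 miss [-]
  9 | W B1 → L1 hit [D]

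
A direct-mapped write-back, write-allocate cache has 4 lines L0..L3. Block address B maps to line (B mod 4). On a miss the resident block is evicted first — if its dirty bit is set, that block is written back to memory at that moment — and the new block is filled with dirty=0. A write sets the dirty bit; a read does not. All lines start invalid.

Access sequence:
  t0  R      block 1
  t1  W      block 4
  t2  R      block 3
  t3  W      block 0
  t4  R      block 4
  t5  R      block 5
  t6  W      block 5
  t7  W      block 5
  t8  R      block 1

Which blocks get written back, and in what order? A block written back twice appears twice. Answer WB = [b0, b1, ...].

WB = [4, 0, 5]

0: R B1 → L1 miss [-]
1: W B4 → L0 miss [D]
2: R B3 → L3 miss [-]
3: W B0 → L0 miss wb→B4 [D]
4: R B4 → L0 miss wb→B0 [-]
5: R B5 → L1 miss [-]
6: W B5 → L1 hit [D]
7: W B5 → L1 hit [D]
8: R B1 → L1 miss wb→B5 [-]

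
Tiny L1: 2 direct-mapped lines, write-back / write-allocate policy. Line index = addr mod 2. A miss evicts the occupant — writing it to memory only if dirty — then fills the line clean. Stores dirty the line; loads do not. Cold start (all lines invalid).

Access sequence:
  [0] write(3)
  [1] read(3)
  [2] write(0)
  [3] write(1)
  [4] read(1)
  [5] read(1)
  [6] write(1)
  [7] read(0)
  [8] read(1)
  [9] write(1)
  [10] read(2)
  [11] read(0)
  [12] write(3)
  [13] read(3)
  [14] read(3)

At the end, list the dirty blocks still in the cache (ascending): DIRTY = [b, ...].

DIRTY = [3]

0: W B3 -> L1 miss  d=D]
1: R B3 -> L1 hit  d=D]
2: W B0 -> L0 miss  d=D]
3: W B1 -> L1 miss wb->B3  d=D]
4: R B1 -> L1 hit  d=D]
5: R B1 -> L1 hit  d=D]
6: W B1 -> L1 hit  d=D]
7: R B0 -> L0 hit  d=D]
8: R B1 -> L1 hit  d=D]
9: W B1 -> L1 hit  d=D]
10: R B2 -> L0 miss wb->B0  d=-]
11: R B0 -> L0 miss  d=-]
12: W B3 -> L1 miss wb->B1  d=D]
13: R B3 -> L1 hit  d=D]
14: R B3 -> L1 hit  d=D]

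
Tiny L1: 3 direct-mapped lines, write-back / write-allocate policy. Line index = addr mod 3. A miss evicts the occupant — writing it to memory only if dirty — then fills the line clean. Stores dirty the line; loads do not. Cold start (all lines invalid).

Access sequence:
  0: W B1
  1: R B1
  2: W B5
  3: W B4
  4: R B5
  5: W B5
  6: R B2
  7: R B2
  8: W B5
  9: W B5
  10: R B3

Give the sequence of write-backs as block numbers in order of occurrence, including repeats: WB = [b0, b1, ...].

WB = [1, 5]

  0 | W B1 → L1 miss [D]
  1 | R B1 → L1 hit [D]
  2 | W B5 → L2 miss [D]
  3 | W B4 → L1 miss wb→B1 [D]
  4 | R B5 → L2 hit [D]
  5 | W B5 → L2 hit [D]
  6 | R B2 → L2 miss wb→B5 [-]
  7 | R B2 → L2 hit [-]
  8 | W B5 → L2 miss [D]
  9 | W B5 → L2 hit [D]
  10 | R B3 → L0 miss [-]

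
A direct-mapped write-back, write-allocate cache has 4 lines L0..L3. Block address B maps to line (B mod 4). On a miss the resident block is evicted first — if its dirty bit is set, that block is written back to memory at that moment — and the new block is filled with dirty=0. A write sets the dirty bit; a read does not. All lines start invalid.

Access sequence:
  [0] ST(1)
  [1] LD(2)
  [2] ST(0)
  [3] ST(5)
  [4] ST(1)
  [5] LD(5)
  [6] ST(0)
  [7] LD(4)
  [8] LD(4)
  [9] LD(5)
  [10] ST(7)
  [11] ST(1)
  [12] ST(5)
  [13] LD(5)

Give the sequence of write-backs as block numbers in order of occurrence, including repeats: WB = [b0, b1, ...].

0: W B1 → L1 miss [D]
1: R B2 → L2 miss [-]
2: W B0 → L0 miss [D]
3: W B5 → L1 miss wb→B1 [D]
4: W B1 → L1 miss wb→B5 [D]
5: R B5 → L1 miss wb→B1 [-]
6: W B0 → L0 hit [D]
7: R B4 → L0 miss wb→B0 [-]
8: R B4 → L0 hit [-]
9: R B5 → L1 hit [-]
10: W B7 → L3 miss [D]
11: W B1 → L1 miss [D]
12: W B5 → L1 miss wb→B1 [D]
13: R B5 → L1 hit [D]

WB = [1, 5, 1, 0, 1]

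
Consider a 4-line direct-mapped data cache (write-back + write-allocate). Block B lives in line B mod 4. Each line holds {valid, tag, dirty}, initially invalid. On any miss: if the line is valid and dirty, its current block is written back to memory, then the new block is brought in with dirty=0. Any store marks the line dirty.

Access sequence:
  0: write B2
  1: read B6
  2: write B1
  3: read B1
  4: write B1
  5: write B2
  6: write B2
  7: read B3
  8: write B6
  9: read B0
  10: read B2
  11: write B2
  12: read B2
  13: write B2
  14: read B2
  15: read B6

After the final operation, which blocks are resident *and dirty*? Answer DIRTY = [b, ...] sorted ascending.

DIRTY = [1]

0: W B2 -> L2 miss  d=D]
1: R B6 -> L2 miss wb->B2  d=-]
2: W B1 -> L1 miss  d=D]
3: R B1 -> L1 hit  d=D]
4: W B1 -> L1 hit  d=D]
5: W B2 -> L2 miss  d=D]
6: W B2 -> L2 hit  d=D]
7: R B3 -> L3 miss  d=-]
8: W B6 -> L2 miss wb->B2  d=D]
9: R B0 -> L0 miss  d=-]
10: R B2 -> L2 miss wb->B6  d=-]
11: W B2 -> L2 hit  d=D]
12: R B2 -> L2 hit  d=D]
13: W B2 -> L2 hit  d=D]
14: R B2 -> L2 hit  d=D]
15: R B6 -> L2 miss wb->B2  d=-]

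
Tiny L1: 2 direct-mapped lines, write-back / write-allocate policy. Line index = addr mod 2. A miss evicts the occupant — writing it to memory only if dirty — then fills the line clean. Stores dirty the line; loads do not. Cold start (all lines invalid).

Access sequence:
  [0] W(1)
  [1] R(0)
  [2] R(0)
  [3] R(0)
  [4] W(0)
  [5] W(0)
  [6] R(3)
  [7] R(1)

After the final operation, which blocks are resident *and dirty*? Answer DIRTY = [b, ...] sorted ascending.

0: W B1 → L1 miss [D]
1: R B0 → L0 miss [-]
2: R B0 → L0 hit [-]
3: R B0 → L0 hit [-]
4: W B0 → L0 hit [D]
5: W B0 → L0 hit [D]
6: R B3 → L1 miss wb→B1 [-]
7: R B1 → L1 miss [-]

DIRTY = [0]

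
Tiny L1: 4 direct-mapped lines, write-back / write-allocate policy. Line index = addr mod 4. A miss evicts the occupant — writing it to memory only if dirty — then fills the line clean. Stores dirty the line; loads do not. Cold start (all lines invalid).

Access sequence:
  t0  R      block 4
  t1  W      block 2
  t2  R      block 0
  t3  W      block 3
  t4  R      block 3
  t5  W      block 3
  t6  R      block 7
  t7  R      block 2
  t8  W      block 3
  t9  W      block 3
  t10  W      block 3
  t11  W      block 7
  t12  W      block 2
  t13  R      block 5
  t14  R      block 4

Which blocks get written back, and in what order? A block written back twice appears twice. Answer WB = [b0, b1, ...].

WB = [3, 3]

0: R B4 → L0 miss [-]
1: W B2 → L2 miss [D]
2: R B0 → L0 miss [-]
3: W B3 → L3 miss [D]
4: R B3 → L3 hit [D]
5: W B3 → L3 hit [D]
6: R B7 → L3 miss wb→B3 [-]
7: R B2 → L2 hit [D]
8: W B3 → L3 miss [D]
9: W B3 → L3 hit [D]
10: W B3 → L3 hit [D]
11: W B7 → L3 miss wb→B3 [D]
12: W B2 → L2 hit [D]
13: R B5 → L1 miss [-]
14: R B4 → L0 miss [-]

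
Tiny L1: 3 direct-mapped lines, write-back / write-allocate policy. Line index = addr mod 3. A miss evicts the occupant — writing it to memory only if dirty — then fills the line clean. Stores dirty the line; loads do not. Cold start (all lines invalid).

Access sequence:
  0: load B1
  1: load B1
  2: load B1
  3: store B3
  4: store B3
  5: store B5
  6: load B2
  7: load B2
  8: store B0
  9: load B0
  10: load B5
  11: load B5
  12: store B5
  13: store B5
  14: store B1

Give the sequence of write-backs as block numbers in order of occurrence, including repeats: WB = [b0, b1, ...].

0: R B1 → L1 miss [-]
1: R B1 → L1 hit [-]
2: R B1 → L1 hit [-]
3: W B3 → L0 miss [D]
4: W B3 → L0 hit [D]
5: W B5 → L2 miss [D]
6: R B2 → L2 miss wb→B5 [-]
7: R B2 → L2 hit [-]
8: W B0 → L0 miss wb→B3 [D]
9: R B0 → L0 hit [D]
10: R B5 → L2 miss [-]
11: R B5 → L2 hit [-]
12: W B5 → L2 hit [D]
13: W B5 → L2 hit [D]
14: W B1 → L1 hit [D]

WB = [5, 3]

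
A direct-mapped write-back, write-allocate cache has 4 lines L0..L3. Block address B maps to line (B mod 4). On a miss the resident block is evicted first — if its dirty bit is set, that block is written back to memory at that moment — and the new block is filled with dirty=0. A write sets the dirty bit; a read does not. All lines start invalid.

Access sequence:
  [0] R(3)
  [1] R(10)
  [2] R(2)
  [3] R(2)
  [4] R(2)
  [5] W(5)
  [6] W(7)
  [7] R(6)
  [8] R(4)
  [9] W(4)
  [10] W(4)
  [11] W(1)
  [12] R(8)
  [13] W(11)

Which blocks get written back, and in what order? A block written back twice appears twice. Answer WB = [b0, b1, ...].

WB = [5, 4, 7]

0: R B3 -> L3 miss  d=-]
1: R B10 -> L2 miss  d=-]
2: R B2 -> L2 miss  d=-]
3: R B2 -> L2 hit  d=-]
4: R B2 -> L2 hit  d=-]
5: W B5 -> L1 miss  d=D]
6: W B7 -> L3 miss  d=D]
7: R B6 -> L2 miss  d=-]
8: R B4 -> L0 miss  d=-]
9: W B4 -> L0 hit  d=D]
10: W B4 -> L0 hit  d=D]
11: W B1 -> L1 miss wb->B5  d=D]
12: R B8 -> L0 miss wb->B4  d=-]
13: W B11 -> L3 miss wb->B7  d=D]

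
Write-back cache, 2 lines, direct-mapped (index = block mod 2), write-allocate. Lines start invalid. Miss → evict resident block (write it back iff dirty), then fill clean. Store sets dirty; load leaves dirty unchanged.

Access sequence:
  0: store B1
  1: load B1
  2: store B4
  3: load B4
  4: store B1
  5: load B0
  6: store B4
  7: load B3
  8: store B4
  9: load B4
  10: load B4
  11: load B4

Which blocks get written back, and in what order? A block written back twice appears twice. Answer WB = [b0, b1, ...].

WB = [4, 1]

0: W B1 → L1 miss [D]
1: R B1 → L1 hit [D]
2: W B4 → L0 miss [D]
3: R B4 → L0 hit [D]
4: W B1 → L1 hit [D]
5: R B0 → L0 miss wb→B4 [-]
6: W B4 → L0 miss [D]
7: R B3 → L1 miss wb→B1 [-]
8: W B4 → L0 hit [D]
9: R B4 → L0 hit [D]
10: R B4 → L0 hit [D]
11: R B4 → L0 hit [D]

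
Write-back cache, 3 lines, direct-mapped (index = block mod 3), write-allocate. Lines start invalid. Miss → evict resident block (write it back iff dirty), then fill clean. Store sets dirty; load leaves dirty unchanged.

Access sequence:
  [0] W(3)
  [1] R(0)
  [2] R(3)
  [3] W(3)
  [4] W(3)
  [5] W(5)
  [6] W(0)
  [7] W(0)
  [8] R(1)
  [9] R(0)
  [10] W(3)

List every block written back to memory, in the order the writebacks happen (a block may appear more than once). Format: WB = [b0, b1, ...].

0: W B3 → L0 miss [D]
1: R B0 → L0 miss wb→B3 [-]
2: R B3 → L0 miss [-]
3: W B3 → L0 hit [D]
4: W B3 → L0 hit [D]
5: W B5 → L2 miss [D]
6: W B0 → L0 miss wb→B3 [D]
7: W B0 → L0 hit [D]
8: R B1 → L1 miss [-]
9: R B0 → L0 hit [D]
10: W B3 → L0 miss wb→B0 [D]

WB = [3, 3, 0]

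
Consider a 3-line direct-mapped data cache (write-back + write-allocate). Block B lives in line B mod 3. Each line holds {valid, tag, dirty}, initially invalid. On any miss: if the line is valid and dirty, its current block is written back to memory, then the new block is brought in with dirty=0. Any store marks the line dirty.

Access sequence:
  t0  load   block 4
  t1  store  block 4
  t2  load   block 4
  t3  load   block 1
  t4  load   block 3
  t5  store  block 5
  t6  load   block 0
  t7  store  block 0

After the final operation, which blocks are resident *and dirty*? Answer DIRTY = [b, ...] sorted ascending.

  0 | R B4 → L1 miss [-]
  1 | W B4 → L1 hit [D]
  2 | R B4 → L1 hit [D]
  3 | R B1 → L1 miss wb→B4 [-]
  4 | R B3 → L0 miss [-]
  5 | W B5 → L2 miss [D]
  6 | R B0 → L0 miss [-]
  7 | W B0 → L0 hit [D]

DIRTY = [0, 5]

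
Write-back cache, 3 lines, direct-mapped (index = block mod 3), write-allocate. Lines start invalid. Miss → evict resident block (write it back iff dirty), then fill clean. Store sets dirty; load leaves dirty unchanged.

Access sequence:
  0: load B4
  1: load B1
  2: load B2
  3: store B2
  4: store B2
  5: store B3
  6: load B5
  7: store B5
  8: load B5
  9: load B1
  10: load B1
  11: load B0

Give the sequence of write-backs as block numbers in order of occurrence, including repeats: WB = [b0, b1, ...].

WB = [2, 3]

  0 | R B4 → L1 miss [-]
  1 | R B1 → L1 miss [-]
  2 | R B2 → L2 miss [-]
  3 | W B2 → L2 hit [D]
  4 | W B2 → L2 hit [D]
  5 | W B3 → L0 miss [D]
  6 | R B5 → L2 miss wb→B2 [-]
  7 | W B5 → L2 hit [D]
  8 | R B5 → L2 hit [D]
  9 | R B1 → L1 hit [-]
  10 | R B1 → L1 hit [-]
  11 | R B0 → L0 miss wb→B3 [-]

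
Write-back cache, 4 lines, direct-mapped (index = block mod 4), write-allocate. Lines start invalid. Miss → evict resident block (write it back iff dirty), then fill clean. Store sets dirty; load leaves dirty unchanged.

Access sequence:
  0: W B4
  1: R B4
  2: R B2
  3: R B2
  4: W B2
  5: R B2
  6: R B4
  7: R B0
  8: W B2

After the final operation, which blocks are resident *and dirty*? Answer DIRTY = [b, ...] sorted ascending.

DIRTY = [2]

0: W B4 -> L0 miss  d=D]
1: R B4 -> L0 hit  d=D]
2: R B2 -> L2 miss  d=-]
3: R B2 -> L2 hit  d=-]
4: W B2 -> L2 hit  d=D]
5: R B2 -> L2 hit  d=D]
6: R B4 -> L0 hit  d=D]
7: R B0 -> L0 miss wb->B4  d=-]
8: W B2 -> L2 hit  d=D]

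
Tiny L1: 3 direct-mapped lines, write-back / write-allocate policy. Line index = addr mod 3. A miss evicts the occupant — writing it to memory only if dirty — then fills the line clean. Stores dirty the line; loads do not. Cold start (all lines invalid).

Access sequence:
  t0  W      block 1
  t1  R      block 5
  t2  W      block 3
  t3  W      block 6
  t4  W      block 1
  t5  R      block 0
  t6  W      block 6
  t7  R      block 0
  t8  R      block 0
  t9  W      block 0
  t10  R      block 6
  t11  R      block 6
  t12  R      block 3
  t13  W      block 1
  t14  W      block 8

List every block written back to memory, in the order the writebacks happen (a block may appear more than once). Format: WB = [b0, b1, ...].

WB = [3, 6, 6, 0]

0: W B1 → L1 miss [D]
1: R B5 → L2 miss [-]
2: W B3 → L0 miss [D]
3: W B6 → L0 miss wb→B3 [D]
4: W B1 → L1 hit [D]
5: R B0 → L0 miss wb→B6 [-]
6: W B6 → L0 miss [D]
7: R B0 → L0 miss wb→B6 [-]
8: R B0 → L0 hit [-]
9: W B0 → L0 hit [D]
10: R B6 → L0 miss wb→B0 [-]
11: R B6 → L0 hit [-]
12: R B3 → L0 miss [-]
13: W B1 → L1 hit [D]
14: W B8 → L2 miss [D]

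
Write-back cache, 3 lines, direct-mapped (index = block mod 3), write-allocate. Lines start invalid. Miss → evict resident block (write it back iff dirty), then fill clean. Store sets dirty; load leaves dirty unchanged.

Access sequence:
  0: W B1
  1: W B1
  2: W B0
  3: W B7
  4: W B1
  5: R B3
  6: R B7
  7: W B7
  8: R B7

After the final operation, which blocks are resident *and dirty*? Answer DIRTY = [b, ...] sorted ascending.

DIRTY = [7]

  0 | W B1 → L1 miss [D]
  1 | W B1 → L1 hit [D]
  2 | W B0 → L0 miss [D]
  3 | W B7 → L1 miss wb→B1 [D]
  4 | W B1 → L1 miss wb→B7 [D]
  5 | R B3 → L0 miss wb→B0 [-]
  6 | R B7 → L1 miss wb→B1 [-]
  7 | W B7 → L1 hit [D]
  8 | R B7 → L1 hit [D]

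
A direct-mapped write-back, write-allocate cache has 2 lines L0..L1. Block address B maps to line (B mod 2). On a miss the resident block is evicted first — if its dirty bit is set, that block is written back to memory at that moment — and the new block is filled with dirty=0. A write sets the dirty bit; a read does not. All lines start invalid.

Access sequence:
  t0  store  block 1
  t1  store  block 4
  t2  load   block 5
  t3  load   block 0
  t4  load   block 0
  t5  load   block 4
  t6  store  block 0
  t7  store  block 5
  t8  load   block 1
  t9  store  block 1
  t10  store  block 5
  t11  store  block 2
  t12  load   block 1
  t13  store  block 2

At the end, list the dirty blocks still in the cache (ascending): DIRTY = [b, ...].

DIRTY = [2]

0: W B1 -> L1 miss  d=D]
1: W B4 -> L0 miss  d=D]
2: R B5 -> L1 miss wb->B1  d=-]
3: R B0 -> L0 miss wb->B4  d=-]
4: R B0 -> L0 hit  d=-]
5: R B4 -> L0 miss  d=-]
6: W B0 -> L0 miss  d=D]
7: W B5 -> L1 hit  d=D]
8: R B1 -> L1 miss wb->B5  d=-]
9: W B1 -> L1 hit  d=D]
10: W B5 -> L1 miss wb->B1  d=D]
11: W B2 -> L0 miss wb->B0  d=D]
12: R B1 -> L1 miss wb->B5  d=-]
13: W B2 -> L0 hit  d=D]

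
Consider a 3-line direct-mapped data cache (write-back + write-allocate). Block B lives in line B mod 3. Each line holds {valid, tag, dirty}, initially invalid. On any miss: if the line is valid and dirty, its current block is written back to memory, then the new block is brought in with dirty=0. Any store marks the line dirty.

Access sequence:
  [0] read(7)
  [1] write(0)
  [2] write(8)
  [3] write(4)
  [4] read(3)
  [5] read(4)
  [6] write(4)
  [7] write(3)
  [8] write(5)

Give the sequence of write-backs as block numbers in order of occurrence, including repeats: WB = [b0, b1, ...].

  0 | R B7 → L1 miss [-]
  1 | W B0 → L0 miss [D]
  2 | W B8 → L2 miss [D]
  3 | W B4 → L1 miss [D]
  4 | R B3 → L0 miss wb→B0 [-]
  5 | R B4 → L1 hit [D]
  6 | W B4 → L1 hit [D]
  7 | W B3 → L0 hit [D]
  8 | W B5 → L2 miss wb→B8 [D]

WB = [0, 8]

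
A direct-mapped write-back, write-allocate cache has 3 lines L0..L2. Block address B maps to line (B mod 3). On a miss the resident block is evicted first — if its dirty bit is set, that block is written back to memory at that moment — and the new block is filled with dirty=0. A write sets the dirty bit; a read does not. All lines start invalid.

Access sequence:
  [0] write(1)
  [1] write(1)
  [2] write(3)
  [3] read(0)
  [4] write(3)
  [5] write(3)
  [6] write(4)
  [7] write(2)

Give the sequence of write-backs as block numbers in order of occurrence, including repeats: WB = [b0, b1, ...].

0: W B1 -> L1 miss  d=D]
1: W B1 -> L1 hit  d=D]
2: W B3 -> L0 miss  d=D]
3: R B0 -> L0 miss wb->B3  d=-]
4: W B3 -> L0 miss  d=D]
5: W B3 -> L0 hit  d=D]
6: W B4 -> L1 miss wb->B1  d=D]
7: W B2 -> L2 miss  d=D]

WB = [3, 1]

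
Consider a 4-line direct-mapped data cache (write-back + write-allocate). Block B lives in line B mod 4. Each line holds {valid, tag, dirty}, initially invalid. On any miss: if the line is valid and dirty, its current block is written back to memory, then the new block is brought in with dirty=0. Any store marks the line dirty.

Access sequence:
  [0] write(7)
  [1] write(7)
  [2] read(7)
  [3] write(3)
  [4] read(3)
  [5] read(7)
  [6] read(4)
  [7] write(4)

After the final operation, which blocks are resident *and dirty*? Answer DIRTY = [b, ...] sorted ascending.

DIRTY = [4]

0: W B7 -> L3 miss  d=D]
1: W B7 -> L3 hit  d=D]
2: R B7 -> L3 hit  d=D]
3: W B3 -> L3 miss wb->B7  d=D]
4: R B3 -> L3 hit  d=D]
5: R B7 -> L3 miss wb->B3  d=-]
6: R B4 -> L0 miss  d=-]
7: W B4 -> L0 hit  d=D]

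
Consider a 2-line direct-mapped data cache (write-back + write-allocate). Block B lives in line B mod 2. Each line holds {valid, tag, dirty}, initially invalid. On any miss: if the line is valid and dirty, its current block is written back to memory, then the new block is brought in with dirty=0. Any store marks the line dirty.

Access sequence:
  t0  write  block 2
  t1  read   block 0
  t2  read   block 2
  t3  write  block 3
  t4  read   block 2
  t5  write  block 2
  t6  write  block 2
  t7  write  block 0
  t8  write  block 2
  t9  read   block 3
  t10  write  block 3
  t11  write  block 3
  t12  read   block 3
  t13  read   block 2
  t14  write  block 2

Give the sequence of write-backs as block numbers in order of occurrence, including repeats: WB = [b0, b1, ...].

WB = [2, 2, 0]

0: W B2 → L0 miss [D]
1: R B0 → L0 miss wb→B2 [-]
2: R B2 → L0 miss [-]
3: W B3 → L1 miss [D]
4: R B2 → L0 hit [-]
5: W B2 → L0 hit [D]
6: W B2 → L0 hit [D]
7: W B0 → L0 miss wb→B2 [D]
8: W B2 → L0 miss wb→B0 [D]
9: R B3 → L1 hit [D]
10: W B3 → L1 hit [D]
11: W B3 → L1 hit [D]
12: R B3 → L1 hit [D]
13: R B2 → L0 hit [D]
14: W B2 → L0 hit [D]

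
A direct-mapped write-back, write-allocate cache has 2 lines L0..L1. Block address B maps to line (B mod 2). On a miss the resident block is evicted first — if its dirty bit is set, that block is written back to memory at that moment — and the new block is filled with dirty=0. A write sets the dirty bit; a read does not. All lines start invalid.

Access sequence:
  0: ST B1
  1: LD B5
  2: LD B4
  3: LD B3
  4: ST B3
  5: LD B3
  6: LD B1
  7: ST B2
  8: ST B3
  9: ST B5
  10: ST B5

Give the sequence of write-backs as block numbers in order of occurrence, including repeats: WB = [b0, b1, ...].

WB = [1, 3, 3]

0: W B1 -> L1 miss  d=D]
1: R B5 -> L1 miss wb->B1  d=-]
2: R B4 -> L0 miss  d=-]
3: R B3 -> L1 miss  d=-]
4: W B3 -> L1 hit  d=D]
5: R B3 -> L1 hit  d=D]
6: R B1 -> L1 miss wb->B3  d=-]
7: W B2 -> L0 miss  d=D]
8: W B3 -> L1 miss  d=D]
9: W B5 -> L1 miss wb->B3  d=D]
10: W B5 -> L1 hit  d=D]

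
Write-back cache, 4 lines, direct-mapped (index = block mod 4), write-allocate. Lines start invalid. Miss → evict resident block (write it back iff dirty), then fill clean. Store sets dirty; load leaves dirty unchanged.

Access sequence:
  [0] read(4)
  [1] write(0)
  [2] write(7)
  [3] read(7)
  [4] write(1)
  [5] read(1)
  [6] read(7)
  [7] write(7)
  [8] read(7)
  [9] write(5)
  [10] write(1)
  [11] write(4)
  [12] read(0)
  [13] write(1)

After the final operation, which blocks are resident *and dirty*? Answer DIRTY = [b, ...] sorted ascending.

  0 | R B4 → L0 miss [-]
  1 | W B0 → L0 miss [D]
  2 | W B7 → L3 miss [D]
  3 | R B7 → L3 hit [D]
  4 | W B1 → L1 miss [D]
  5 | R B1 → L1 hit [D]
  6 | R B7 → L3 hit [D]
  7 | W B7 → L3 hit [D]
  8 | R B7 → L3 hit [D]
  9 | W B5 → L1 miss wb→B1 [D]
  10 | W B1 → L1 miss wb→B5 [D]
  11 | W B4 → L0 miss wb→B0 [D]
  12 | R B0 → L0 miss wb→B4 [-]
  13 | W B1 → L1 hit [D]

DIRTY = [1, 7]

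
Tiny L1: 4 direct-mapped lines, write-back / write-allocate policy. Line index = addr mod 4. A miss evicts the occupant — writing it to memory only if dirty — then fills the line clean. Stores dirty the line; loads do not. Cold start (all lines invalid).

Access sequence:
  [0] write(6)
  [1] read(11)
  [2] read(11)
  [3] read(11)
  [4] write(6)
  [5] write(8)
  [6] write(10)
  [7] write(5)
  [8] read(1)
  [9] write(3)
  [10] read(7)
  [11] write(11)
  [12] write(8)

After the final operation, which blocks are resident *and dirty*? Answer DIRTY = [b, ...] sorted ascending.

0: W B6 -> L2 miss  d=D]
1: R B11 -> L3 miss  d=-]
2: R B11 -> L3 hit  d=-]
3: R B11 -> L3 hit  d=-]
4: W B6 -> L2 hit  d=D]
5: W B8 -> L0 miss  d=D]
6: W B10 -> L2 miss wb->B6  d=D]
7: W B5 -> L1 miss  d=D]
8: R B1 -> L1 miss wb->B5  d=-]
9: W B3 -> L3 miss  d=D]
10: R B7 -> L3 miss wb->B3  d=-]
11: W B11 -> L3 miss  d=D]
12: W B8 -> L0 hit  d=D]

DIRTY = [8, 10, 11]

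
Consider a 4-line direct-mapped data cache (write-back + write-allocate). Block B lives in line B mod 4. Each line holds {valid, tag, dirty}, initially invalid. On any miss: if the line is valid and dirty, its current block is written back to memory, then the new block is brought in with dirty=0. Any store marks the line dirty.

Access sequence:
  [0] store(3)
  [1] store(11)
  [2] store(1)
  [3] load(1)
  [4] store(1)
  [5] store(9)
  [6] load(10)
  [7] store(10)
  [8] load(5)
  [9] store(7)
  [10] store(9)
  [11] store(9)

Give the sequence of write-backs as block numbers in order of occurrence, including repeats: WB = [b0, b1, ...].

WB = [3, 1, 9, 11]

  0 | W B3 → L3 miss [D]
  1 | W B11 → L3 miss wb→B3 [D]
  2 | W B1 → L1 miss [D]
  3 | R B1 → L1 hit [D]
  4 | W B1 → L1 hit [D]
  5 | W B9 → L1 miss wb→B1 [D]
  6 | R B10 → L2 miss [-]
  7 | W B10 → L2 hit [D]
  8 | R B5 → L1 miss wb→B9 [-]
  9 | W B7 → L3 miss wb→B11 [D]
  10 | W B9 → L1 miss [D]
  11 | W B9 → L1 hit [D]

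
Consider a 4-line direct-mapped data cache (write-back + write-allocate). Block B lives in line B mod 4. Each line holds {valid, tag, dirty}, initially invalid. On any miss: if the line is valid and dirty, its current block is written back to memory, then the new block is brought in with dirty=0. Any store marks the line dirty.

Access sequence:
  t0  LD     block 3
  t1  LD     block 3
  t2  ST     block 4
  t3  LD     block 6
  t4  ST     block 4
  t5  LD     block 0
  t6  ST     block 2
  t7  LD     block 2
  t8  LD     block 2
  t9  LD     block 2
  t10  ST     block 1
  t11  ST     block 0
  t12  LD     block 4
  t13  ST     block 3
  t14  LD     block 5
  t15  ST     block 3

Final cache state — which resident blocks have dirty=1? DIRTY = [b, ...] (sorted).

DIRTY = [2, 3]

0: R B3 -> L3 miss  d=-]
1: R B3 -> L3 hit  d=-]
2: W B4 -> L0 miss  d=D]
3: R B6 -> L2 miss  d=-]
4: W B4 -> L0 hit  d=D]
5: R B0 -> L0 miss wb->B4  d=-]
6: W B2 -> L2 miss  d=D]
7: R B2 -> L2 hit  d=D]
8: R B2 -> L2 hit  d=D]
9: R B2 -> L2 hit  d=D]
10: W B1 -> L1 miss  d=D]
11: W B0 -> L0 hit  d=D]
12: R B4 -> L0 miss wb->B0  d=-]
13: W B3 -> L3 hit  d=D]
14: R B5 -> L1 miss wb->B1  d=-]
15: W B3 -> L3 hit  d=D]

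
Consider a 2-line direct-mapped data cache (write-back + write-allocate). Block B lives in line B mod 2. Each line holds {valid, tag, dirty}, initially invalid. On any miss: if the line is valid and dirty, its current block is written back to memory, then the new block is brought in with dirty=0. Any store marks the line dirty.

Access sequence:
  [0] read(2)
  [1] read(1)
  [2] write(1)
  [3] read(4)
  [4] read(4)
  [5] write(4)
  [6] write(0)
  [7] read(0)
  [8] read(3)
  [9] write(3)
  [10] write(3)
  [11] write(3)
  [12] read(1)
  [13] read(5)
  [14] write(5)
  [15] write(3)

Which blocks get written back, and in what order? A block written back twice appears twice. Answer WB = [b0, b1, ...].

0: R B2 → L0 miss [-]
1: R B1 → L1 miss [-]
2: W B1 → L1 hit [D]
3: R B4 → L0 miss [-]
4: R B4 → L0 hit [-]
5: W B4 → L0 hit [D]
6: W B0 → L0 miss wb→B4 [D]
7: R B0 → L0 hit [D]
8: R B3 → L1 miss wb→B1 [-]
9: W B3 → L1 hit [D]
10: W B3 → L1 hit [D]
11: W B3 → L1 hit [D]
12: R B1 → L1 miss wb→B3 [-]
13: R B5 → L1 miss [-]
14: W B5 → L1 hit [D]
15: W B3 → L1 miss wb→B5 [D]

WB = [4, 1, 3, 5]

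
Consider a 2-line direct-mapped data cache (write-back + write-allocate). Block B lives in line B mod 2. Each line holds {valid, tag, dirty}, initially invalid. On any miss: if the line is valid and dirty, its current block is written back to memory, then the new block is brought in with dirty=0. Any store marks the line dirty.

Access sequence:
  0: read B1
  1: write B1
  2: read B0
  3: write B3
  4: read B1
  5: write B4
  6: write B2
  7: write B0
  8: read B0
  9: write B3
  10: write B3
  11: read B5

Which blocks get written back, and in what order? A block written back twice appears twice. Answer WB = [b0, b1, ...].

0: R B1 → L1 miss [-]
1: W B1 → L1 hit [D]
2: R B0 → L0 miss [-]
3: W B3 → L1 miss wb→B1 [D]
4: R B1 → L1 miss wb→B3 [-]
5: W B4 → L0 miss [D]
6: W B2 → L0 miss wb→B4 [D]
7: W B0 → L0 miss wb→B2 [D]
8: R B0 → L0 hit [D]
9: W B3 → L1 miss [D]
10: W B3 → L1 hit [D]
11: R B5 → L1 miss wb→B3 [-]

WB = [1, 3, 4, 2, 3]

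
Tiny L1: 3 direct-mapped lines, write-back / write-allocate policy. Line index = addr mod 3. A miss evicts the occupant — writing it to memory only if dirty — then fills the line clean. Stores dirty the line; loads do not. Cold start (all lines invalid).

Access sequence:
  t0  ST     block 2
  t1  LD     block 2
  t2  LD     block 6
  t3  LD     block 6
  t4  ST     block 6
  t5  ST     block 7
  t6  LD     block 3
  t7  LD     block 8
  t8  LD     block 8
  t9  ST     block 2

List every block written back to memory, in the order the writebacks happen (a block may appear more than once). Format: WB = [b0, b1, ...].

WB = [6, 2]

  0 | W B2 → L2 miss [D]
  1 | R B2 → L2 hit [D]
  2 | R B6 → L0 miss [-]
  3 | R B6 → L0 hit [-]
  4 | W B6 → L0 hit [D]
  5 | W B7 → L1 miss [D]
  6 | R B3 → L0 miss wb→B6 [-]
  7 | R B8 → L2 miss wb→B2 [-]
  8 | R B8 → L2 hit [-]
  9 | W B2 → L2 miss [D]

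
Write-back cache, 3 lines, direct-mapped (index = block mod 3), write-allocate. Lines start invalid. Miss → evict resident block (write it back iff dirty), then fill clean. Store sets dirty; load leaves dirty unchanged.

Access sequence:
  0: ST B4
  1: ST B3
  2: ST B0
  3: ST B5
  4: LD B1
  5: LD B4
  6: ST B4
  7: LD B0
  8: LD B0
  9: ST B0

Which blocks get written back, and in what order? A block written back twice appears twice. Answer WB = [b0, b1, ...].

0: W B4 -> L1 miss  d=D]
1: W B3 -> L0 miss  d=D]
2: W B0 -> L0 miss wb->B3  d=D]
3: W B5 -> L2 miss  d=D]
4: R B1 -> L1 miss wb->B4  d=-]
5: R B4 -> L1 miss  d=-]
6: W B4 -> L1 hit  d=D]
7: R B0 -> L0 hit  d=D]
8: R B0 -> L0 hit  d=D]
9: W B0 -> L0 hit  d=D]

WB = [3, 4]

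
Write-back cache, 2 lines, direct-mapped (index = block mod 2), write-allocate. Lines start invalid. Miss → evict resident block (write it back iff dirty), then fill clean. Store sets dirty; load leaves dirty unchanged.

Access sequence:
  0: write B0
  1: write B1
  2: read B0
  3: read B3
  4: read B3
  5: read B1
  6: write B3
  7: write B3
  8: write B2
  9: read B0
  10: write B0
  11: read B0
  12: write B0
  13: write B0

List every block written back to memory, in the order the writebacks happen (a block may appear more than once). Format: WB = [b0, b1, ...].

  0 | W B0 → L0 miss [D]
  1 | W B1 → L1 miss [D]
  2 | R B0 → L0 hit [D]
  3 | R B3 → L1 miss wb→B1 [-]
  4 | R B3 → L1 hit [-]
  5 | R B1 → L1 miss [-]
  6 | W B3 → L1 miss [D]
  7 | W B3 → L1 hit [D]
  8 | W B2 → L0 miss wb→B0 [D]
  9 | R B0 → L0 miss wb→B2 [-]
  10 | W B0 → L0 hit [D]
  11 | R B0 → L0 hit [D]
  12 | W B0 → L0 hit [D]
  13 | W B0 → L0 hit [D]

WB = [1, 0, 2]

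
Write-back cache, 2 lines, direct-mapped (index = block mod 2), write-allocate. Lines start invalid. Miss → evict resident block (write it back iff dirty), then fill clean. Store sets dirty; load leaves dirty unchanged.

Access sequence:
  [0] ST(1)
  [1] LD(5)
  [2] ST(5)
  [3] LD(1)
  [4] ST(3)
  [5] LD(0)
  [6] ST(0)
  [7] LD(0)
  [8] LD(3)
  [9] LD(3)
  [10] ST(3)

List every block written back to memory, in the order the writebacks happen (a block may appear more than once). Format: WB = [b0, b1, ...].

WB = [1, 5]

0: W B1 → L1 miss [D]
1: R B5 → L1 miss wb→B1 [-]
2: W B5 → L1 hit [D]
3: R B1 → L1 miss wb→B5 [-]
4: W B3 → L1 miss [D]
5: R B0 → L0 miss [-]
6: W B0 → L0 hit [D]
7: R B0 → L0 hit [D]
8: R B3 → L1 hit [D]
9: R B3 → L1 hit [D]
10: W B3 → L1 hit [D]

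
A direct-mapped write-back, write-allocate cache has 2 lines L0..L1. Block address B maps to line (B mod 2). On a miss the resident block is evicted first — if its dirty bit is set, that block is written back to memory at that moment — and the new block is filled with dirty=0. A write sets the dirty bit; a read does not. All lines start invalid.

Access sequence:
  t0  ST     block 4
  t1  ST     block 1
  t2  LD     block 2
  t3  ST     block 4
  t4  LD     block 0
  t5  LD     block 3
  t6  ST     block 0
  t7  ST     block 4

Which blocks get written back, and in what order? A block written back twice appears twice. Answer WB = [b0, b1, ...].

0: W B4 -> L0 miss  d=D]
1: W B1 -> L1 miss  d=D]
2: R B2 -> L0 miss wb->B4  d=-]
3: W B4 -> L0 miss  d=D]
4: R B0 -> L0 miss wb->B4  d=-]
5: R B3 -> L1 miss wb->B1  d=-]
6: W B0 -> L0 hit  d=D]
7: W B4 -> L0 miss wb->B0  d=D]

WB = [4, 4, 1, 0]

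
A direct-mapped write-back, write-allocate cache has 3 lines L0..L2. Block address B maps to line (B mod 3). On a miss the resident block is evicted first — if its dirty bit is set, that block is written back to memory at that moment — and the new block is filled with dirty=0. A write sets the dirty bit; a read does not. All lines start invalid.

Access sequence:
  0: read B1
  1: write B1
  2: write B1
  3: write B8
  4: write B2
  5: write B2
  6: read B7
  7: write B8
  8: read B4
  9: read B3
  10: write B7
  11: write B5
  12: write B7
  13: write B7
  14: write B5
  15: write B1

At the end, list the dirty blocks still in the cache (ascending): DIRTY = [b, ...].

DIRTY = [1, 5]

0: R B1 -> L1 miss  d=-]
1: W B1 -> L1 hit  d=D]
2: W B1 -> L1 hit  d=D]
3: W B8 -> L2 miss  d=D]
4: W B2 -> L2 miss wb->B8  d=D]
5: W B2 -> L2 hit  d=D]
6: R B7 -> L1 miss wb->B1  d=-]
7: W B8 -> L2 miss wb->B2  d=D]
8: R B4 -> L1 miss  d=-]
9: R B3 -> L0 miss  d=-]
10: W B7 -> L1 miss  d=D]
11: W B5 -> L2 miss wb->B8  d=D]
12: W B7 -> L1 hit  d=D]
13: W B7 -> L1 hit  d=D]
14: W B5 -> L2 hit  d=D]
15: W B1 -> L1 miss wb->B7  d=D]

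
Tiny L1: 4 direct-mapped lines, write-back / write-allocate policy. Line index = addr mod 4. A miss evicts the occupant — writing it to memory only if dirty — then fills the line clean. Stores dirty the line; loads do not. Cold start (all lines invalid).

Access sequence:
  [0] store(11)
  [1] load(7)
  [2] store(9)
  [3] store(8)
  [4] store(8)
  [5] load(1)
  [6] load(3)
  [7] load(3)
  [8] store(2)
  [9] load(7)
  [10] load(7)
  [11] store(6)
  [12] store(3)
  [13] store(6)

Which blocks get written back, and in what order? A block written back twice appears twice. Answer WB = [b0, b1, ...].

  0 | W B11 → L3 miss [D]
  1 | R B7 → L3 miss wb→B11 [-]
  2 | W B9 → L1 miss [D]
  3 | W B8 → L0 miss [D]
  4 | W B8 → L0 hit [D]
  5 | R B1 → L1 miss wb→B9 [-]
  6 | R B3 → L3 miss [-]
  7 | R B3 → L3 hit [-]
  8 | W B2 → L2 miss [D]
  9 | R B7 → L3 miss [-]
  10 | R B7 → L3 hit [-]
  11 | W B6 → L2 miss wb→B2 [D]
  12 | W B3 → L3 miss [D]
  13 | W B6 → L2 hit [D]

WB = [11, 9, 2]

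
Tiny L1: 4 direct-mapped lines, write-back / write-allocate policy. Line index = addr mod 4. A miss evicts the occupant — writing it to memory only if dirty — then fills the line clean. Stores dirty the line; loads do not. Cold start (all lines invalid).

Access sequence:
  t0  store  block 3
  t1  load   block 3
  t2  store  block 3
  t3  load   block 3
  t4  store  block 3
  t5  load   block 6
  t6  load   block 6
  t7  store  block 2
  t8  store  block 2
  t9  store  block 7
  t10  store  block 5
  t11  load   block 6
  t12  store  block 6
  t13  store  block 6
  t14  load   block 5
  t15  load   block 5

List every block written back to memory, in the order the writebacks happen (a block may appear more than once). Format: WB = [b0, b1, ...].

0: W B3 -> L3 miss  d=D]
1: R B3 -> L3 hit  d=D]
2: W B3 -> L3 hit  d=D]
3: R B3 -> L3 hit  d=D]
4: W B3 -> L3 hit  d=D]
5: R B6 -> L2 miss  d=-]
6: R B6 -> L2 hit  d=-]
7: W B2 -> L2 miss  d=D]
8: W B2 -> L2 hit  d=D]
9: W B7 -> L3 miss wb->B3  d=D]
10: W B5 -> L1 miss  d=D]
11: R B6 -> L2 miss wb->B2  d=-]
12: W B6 -> L2 hit  d=D]
13: W B6 -> L2 hit  d=D]
14: R B5 -> L1 hit  d=D]
15: R B5 -> L1 hit  d=D]

WB = [3, 2]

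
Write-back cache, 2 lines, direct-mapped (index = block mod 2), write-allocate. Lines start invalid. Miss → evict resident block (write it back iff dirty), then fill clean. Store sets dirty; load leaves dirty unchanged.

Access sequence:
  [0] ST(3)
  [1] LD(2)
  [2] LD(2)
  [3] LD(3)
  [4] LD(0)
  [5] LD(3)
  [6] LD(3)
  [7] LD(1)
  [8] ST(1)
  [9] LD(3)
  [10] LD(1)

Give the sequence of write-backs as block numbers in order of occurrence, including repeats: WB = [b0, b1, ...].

0: W B3 -> L1 miss  d=D]
1: R B2 -> L0 miss  d=-]
2: R B2 -> L0 hit  d=-]
3: R B3 -> L1 hit  d=D]
4: R B0 -> L0 miss  d=-]
5: R B3 -> L1 hit  d=D]
6: R B3 -> L1 hit  d=D]
7: R B1 -> L1 miss wb->B3  d=-]
8: W B1 -> L1 hit  d=D]
9: R B3 -> L1 miss wb->B1  d=-]
10: R B1 -> L1 miss  d=-]

WB = [3, 1]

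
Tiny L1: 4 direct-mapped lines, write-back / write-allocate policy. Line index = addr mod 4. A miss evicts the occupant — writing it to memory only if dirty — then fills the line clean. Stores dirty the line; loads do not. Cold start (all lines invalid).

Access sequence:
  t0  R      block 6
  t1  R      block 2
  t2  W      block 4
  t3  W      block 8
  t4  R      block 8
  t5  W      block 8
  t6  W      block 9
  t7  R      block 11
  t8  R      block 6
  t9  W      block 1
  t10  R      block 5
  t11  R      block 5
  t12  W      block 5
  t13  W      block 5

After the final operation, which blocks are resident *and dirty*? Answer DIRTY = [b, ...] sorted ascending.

DIRTY = [5, 8]

0: R B6 → L2 miss [-]
1: R B2 → L2 miss [-]
2: W B4 → L0 miss [D]
3: W B8 → L0 miss wb→B4 [D]
4: R B8 → L0 hit [D]
5: W B8 → L0 hit [D]
6: W B9 → L1 miss [D]
7: R B11 → L3 miss [-]
8: R B6 → L2 miss [-]
9: W B1 → L1 miss wb→B9 [D]
10: R B5 → L1 miss wb→B1 [-]
11: R B5 → L1 hit [-]
12: W B5 → L1 hit [D]
13: W B5 → L1 hit [D]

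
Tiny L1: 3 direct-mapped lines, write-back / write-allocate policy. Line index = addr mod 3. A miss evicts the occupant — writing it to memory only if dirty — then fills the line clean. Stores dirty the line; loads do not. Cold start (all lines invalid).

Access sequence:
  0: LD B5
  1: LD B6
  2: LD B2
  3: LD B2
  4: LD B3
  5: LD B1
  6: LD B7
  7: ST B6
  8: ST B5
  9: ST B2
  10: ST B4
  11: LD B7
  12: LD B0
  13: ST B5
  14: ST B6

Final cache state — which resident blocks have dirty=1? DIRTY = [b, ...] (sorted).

0: R B5 -> L2 miss  d=-]
1: R B6 -> L0 miss  d=-]
2: R B2 -> L2 miss  d=-]
3: R B2 -> L2 hit  d=-]
4: R B3 -> L0 miss  d=-]
5: R B1 -> L1 miss  d=-]
6: R B7 -> L1 miss  d=-]
7: W B6 -> L0 miss  d=D]
8: W B5 -> L2 miss  d=D]
9: W B2 -> L2 miss wb->B5  d=D]
10: W B4 -> L1 miss  d=D]
11: R B7 -> L1 miss wb->B4  d=-]
12: R B0 -> L0 miss wb->B6  d=-]
13: W B5 -> L2 miss wb->B2  d=D]
14: W B6 -> L0 miss  d=D]

DIRTY = [5, 6]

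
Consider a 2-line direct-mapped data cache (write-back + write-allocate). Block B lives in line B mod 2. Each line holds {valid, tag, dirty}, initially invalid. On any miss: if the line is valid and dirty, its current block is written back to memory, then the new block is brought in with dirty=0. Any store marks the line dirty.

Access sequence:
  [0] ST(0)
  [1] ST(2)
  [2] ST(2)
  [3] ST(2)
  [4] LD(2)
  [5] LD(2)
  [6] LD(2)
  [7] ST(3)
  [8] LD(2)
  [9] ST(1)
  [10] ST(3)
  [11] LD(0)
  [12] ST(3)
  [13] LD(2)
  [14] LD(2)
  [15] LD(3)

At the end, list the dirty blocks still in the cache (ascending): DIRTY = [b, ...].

DIRTY = [3]

0: W B0 -> L0 miss  d=D]
1: W B2 -> L0 miss wb->B0  d=D]
2: W B2 -> L0 hit  d=D]
3: W B2 -> L0 hit  d=D]
4: R B2 -> L0 hit  d=D]
5: R B2 -> L0 hit  d=D]
6: R B2 -> L0 hit  d=D]
7: W B3 -> L1 miss  d=D]
8: R B2 -> L0 hit  d=D]
9: W B1 -> L1 miss wb->B3  d=D]
10: W B3 -> L1 miss wb->B1  d=D]
11: R B0 -> L0 miss wb->B2  d=-]
12: W B3 -> L1 hit  d=D]
13: R B2 -> L0 miss  d=-]
14: R B2 -> L0 hit  d=-]
15: R B3 -> L1 hit  d=D]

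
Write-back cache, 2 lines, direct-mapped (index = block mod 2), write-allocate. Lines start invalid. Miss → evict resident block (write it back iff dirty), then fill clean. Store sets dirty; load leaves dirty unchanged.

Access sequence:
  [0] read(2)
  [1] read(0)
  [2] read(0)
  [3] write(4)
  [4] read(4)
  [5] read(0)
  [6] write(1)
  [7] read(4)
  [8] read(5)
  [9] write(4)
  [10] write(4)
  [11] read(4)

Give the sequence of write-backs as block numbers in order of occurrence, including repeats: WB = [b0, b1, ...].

0: R B2 -> L0 miss  d=-]
1: R B0 -> L0 miss  d=-]
2: R B0 -> L0 hit  d=-]
3: W B4 -> L0 miss  d=D]
4: R B4 -> L0 hit  d=D]
5: R B0 -> L0 miss wb->B4  d=-]
6: W B1 -> L1 miss  d=D]
7: R B4 -> L0 miss  d=-]
8: R B5 -> L1 miss wb->B1  d=-]
9: W B4 -> L0 hit  d=D]
10: W B4 -> L0 hit  d=D]
11: R B4 -> L0 hit  d=D]

WB = [4, 1]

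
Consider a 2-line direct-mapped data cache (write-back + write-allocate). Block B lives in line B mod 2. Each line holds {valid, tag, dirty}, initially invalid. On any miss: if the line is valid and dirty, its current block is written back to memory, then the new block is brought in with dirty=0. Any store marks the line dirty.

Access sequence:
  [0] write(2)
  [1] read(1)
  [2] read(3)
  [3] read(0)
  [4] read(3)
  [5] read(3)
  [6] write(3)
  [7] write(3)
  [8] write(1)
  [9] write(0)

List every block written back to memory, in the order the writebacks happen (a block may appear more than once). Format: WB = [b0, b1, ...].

0: W B2 → L0 miss [D]
1: R B1 → L1 miss [-]
2: R B3 → L1 miss [-]
3: R B0 → L0 miss wb→B2 [-]
4: R B3 → L1 hit [-]
5: R B3 → L1 hit [-]
6: W B3 → L1 hit [D]
7: W B3 → L1 hit [D]
8: W B1 → L1 miss wb→B3 [D]
9: W B0 → L0 hit [D]

WB = [2, 3]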